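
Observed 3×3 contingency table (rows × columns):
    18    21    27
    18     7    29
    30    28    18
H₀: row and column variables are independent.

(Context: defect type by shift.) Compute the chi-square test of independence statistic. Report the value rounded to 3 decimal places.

test statistic = 16.029

Row totals [66, 54, 76], col totals [66, 56, 74], n=196
χ² = (18−22.22)²/22.22 + (21−18.86)²/18.86 + (27−24.92)²/24.92 + (18−18.18)²/18.18 + (7−15.43)²/15.43 + (29−20.39)²/20.39 + (30−25.59)²/25.59 + (28−21.71)²/21.71 + (18−28.69)²/28.69 = 16.0291
df = 4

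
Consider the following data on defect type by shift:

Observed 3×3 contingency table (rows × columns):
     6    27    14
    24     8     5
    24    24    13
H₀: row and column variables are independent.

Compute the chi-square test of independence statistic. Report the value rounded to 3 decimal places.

Row totals [47, 37, 61], col totals [54, 59, 32], n=145
χ² = (6−17.50)²/17.50 + (27−19.12)²/19.12 + (14−10.37)²/10.37 + (24−13.78)²/13.78 + (8−15.06)²/15.06 + (5−8.17)²/8.17 + (24−22.72)²/22.72 + (24−24.82)²/24.82 + (13−13.46)²/13.46 = 24.3023
df = 4

test statistic = 24.302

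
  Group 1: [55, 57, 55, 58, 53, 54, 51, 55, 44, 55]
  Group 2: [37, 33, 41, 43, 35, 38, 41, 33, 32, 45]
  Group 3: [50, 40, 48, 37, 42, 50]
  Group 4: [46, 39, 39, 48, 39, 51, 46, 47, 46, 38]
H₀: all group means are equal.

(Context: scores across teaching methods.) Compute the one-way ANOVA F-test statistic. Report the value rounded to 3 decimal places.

Group means [53.70, 37.80, 44.50, 43.90], grand mean 45.028
SSB = Σnᵢ(x̄ᵢ−x̄)² = 1288.872; SSW = ΣΣ(x−x̄ᵢ)² = 678.100
MSB = 1288.872/3 = 429.6241; MSW = 678.100/32 = 21.1906
F = MSB/MSW = 20.2743
df = (3, 32)

test statistic = 20.274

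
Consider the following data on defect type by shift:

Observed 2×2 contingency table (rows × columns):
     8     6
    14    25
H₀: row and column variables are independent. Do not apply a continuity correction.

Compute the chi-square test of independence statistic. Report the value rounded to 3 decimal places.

test statistic = 1.915

Row totals [14, 39], col totals [22, 31], n=53
χ² = (8−5.81)²/5.81 + (6−8.19)²/8.19 + (14−16.19)²/16.19 + (25−22.81)²/22.81 = 1.9152
df = 1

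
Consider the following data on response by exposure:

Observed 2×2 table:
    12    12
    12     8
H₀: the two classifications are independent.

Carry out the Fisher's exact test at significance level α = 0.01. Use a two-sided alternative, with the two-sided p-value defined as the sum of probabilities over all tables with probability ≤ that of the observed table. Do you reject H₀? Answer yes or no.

reject H₀: no

Margins: r₁=24, r₂=20, c₁=24, c₂=20, n=44
p_obs = C(24,12)·C(20,12)/C(44,24); sum pmf over tables with pmf ≤ p_obs
p-value (two-sided) = 0.55617
At α=0.01: p ≥ α → fail to reject H₀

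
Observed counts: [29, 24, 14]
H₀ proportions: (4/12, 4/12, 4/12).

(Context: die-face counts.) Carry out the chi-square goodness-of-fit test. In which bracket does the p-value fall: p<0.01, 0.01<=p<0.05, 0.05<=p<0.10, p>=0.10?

p-value bracket: 0.05<=p<0.10

n = 67; E_i = n·p_i = [22.33, 22.33, 22.33]
χ² = (29−22.33)²/22.33 + (24−22.33)²/22.33 + (14−22.33)²/22.33 = 5.2239
df = 2
p-value (upper-tail) = 0.07339
→ bracket: 0.05<=p<0.10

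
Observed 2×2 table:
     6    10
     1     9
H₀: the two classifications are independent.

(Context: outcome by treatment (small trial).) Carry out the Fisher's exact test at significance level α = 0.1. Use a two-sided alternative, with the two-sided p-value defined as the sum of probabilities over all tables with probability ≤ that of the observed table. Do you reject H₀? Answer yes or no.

Margins: r₁=16, r₂=10, c₁=7, c₂=19, n=26
p_obs = C(16,6)·C(10,1)/C(26,7); sum pmf over tables with pmf ≤ p_obs
p-value (two-sided) = 0.19039
At α=0.1: p ≥ α → fail to reject H₀

reject H₀: no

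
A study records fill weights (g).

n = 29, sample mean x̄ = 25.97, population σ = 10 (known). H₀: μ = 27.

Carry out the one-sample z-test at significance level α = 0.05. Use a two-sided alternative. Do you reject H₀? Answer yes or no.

SE = σ/√n = 10/√29 = 1.8570
z = (x̄−μ₀)/SE = (25.97−27)/1.8570 = -0.5547
p-value (two-sided) = 0.57912
At α=0.05: p ≥ α → fail to reject H₀

reject H₀: no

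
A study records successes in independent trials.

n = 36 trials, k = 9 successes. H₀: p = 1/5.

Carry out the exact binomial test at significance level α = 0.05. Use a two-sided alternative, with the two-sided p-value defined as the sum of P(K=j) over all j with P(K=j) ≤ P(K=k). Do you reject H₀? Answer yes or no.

reject H₀: no

Exact binomial: n=36, k=9, p₀=1/5=0.2000
P(X=j) = C(n,j)·p₀^j·(1−p₀)^(n−j); p = Σ P(X=j) over j with P(X=j) ≤ P(X=9)
p-value (two-sided) = 0.41102
At α=0.05: p ≥ α → fail to reject H₀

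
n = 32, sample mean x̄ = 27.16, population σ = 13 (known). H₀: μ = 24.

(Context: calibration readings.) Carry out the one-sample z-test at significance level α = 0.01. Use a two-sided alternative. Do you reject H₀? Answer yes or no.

reject H₀: no

SE = σ/√n = 13/√32 = 2.2981
z = (x̄−μ₀)/SE = (27.16−24)/2.2981 = 1.3751
p-value (two-sided) = 0.16912
At α=0.01: p ≥ α → fail to reject H₀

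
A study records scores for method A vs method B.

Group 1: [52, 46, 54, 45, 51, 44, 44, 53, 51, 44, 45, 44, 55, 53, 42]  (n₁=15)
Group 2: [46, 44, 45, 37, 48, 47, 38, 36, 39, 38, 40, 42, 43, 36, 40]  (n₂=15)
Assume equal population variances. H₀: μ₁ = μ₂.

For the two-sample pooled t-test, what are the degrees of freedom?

df = n₁ + n₂ − 2 = 15 + 15 − 2 = 28

degrees of freedom = 28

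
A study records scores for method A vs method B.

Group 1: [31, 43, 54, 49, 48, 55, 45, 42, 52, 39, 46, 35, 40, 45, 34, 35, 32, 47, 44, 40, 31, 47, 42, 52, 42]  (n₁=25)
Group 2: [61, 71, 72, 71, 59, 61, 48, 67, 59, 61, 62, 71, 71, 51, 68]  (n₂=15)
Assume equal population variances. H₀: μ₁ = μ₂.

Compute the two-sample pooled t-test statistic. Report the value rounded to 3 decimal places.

test statistic = -8.795

x̄₁=42.800, s₁=7.047, n₁=25
x̄₂=63.533, s₂=7.501, n₂=15
s_p² = [24·7.047² + 14·7.501²]/38 = 52.0982
SE = √(s_p²·(1/25+1/15)) = 2.3574
t = (42.800−63.533)/2.3574 = -8.7951
df = 38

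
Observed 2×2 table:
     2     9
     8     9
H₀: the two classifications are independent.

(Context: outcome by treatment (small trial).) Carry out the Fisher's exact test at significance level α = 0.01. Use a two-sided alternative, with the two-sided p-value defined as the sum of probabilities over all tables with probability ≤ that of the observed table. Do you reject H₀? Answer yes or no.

reject H₀: no

Margins: r₁=11, r₂=17, c₁=10, c₂=18, n=28
p_obs = C(11,2)·C(17,8)/C(28,10); sum pmf over tables with pmf ≤ p_obs
p-value (two-sided) = 0.22641
At α=0.01: p ≥ α → fail to reject H₀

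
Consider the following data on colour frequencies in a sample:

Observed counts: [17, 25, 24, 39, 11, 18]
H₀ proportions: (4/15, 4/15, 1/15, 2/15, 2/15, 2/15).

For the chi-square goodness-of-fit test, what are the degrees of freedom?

degrees of freedom = 5

df = k − 1 = 6 − 1 = 5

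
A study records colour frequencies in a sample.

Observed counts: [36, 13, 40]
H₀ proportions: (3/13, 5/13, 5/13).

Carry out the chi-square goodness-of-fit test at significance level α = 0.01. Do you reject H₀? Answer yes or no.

n = 89; E_i = n·p_i = [20.54, 34.23, 34.23]
χ² = (36−20.54)²/20.54 + (13−34.23)²/34.23 + (40−34.23)²/34.23 = 25.7798
df = 2
p-value (upper-tail) = 0.00000
At α=0.01: p < α → reject H₀

reject H₀: yes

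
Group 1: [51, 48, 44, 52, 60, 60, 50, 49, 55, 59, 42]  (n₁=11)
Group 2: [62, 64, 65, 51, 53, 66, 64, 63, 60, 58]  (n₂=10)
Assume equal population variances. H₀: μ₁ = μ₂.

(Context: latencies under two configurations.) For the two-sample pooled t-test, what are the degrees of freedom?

df = n₁ + n₂ − 2 = 11 + 10 − 2 = 19

degrees of freedom = 19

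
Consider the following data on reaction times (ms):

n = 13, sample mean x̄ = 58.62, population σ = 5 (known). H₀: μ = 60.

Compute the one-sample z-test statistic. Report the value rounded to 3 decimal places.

SE = σ/√n = 5/√13 = 1.3868
z = (x̄−μ₀)/SE = (58.62−60)/1.3868 = -0.9951

test statistic = -0.995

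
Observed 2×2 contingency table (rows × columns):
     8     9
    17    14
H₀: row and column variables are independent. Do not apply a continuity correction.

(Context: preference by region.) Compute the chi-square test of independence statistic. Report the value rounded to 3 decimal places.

Row totals [17, 31], col totals [25, 23], n=48
χ² = (8−8.85)²/8.85 + (9−8.15)²/8.15 + (17−16.15)²/16.15 + (14−14.85)²/14.85 = 0.2663
df = 1

test statistic = 0.266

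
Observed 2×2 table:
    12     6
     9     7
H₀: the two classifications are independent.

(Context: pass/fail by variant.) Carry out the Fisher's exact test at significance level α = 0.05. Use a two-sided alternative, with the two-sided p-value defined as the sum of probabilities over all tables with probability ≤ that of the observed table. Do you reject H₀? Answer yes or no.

reject H₀: no

Margins: r₁=18, r₂=16, c₁=21, c₂=13, n=34
p_obs = C(18,12)·C(16,9)/C(34,21); sum pmf over tables with pmf ≤ p_obs
p-value (two-sided) = 0.72538
At α=0.05: p ≥ α → fail to reject H₀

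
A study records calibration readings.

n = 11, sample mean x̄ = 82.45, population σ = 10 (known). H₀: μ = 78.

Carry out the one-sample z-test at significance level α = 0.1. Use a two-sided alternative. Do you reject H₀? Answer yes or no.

SE = σ/√n = 10/√11 = 3.0151
z = (x̄−μ₀)/SE = (82.45−78)/3.0151 = 1.4759
p-value (two-sided) = 0.13997
At α=0.1: p ≥ α → fail to reject H₀

reject H₀: no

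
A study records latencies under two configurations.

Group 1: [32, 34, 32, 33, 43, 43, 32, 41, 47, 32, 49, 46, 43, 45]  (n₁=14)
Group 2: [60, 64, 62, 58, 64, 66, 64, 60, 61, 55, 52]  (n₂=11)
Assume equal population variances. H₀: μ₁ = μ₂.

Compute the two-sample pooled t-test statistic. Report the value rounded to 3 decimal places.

x̄₁=39.429, s₁=6.536, n₁=14
x̄₂=60.545, s₂=4.228, n₂=11
s_p² = [13·6.536² + 10·4.228²]/23 = 31.9198
SE = √(s_p²·(1/14+1/11)) = 2.2764
t = (39.429−60.545)/2.2764 = -9.2766
df = 23

test statistic = -9.277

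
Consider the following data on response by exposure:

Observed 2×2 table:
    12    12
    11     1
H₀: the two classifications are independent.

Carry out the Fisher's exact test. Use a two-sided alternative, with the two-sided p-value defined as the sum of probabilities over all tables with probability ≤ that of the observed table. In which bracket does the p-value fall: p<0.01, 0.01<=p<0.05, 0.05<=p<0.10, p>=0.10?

Margins: r₁=24, r₂=12, c₁=23, c₂=13, n=36
p_obs = C(24,12)·C(12,11)/C(36,23); sum pmf over tables with pmf ≤ p_obs
p-value (two-sided) = 0.02530
→ bracket: 0.01<=p<0.05

p-value bracket: 0.01<=p<0.05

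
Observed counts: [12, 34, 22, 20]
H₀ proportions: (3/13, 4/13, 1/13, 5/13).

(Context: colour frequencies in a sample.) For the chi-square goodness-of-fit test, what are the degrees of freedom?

degrees of freedom = 3

df = k − 1 = 4 − 1 = 3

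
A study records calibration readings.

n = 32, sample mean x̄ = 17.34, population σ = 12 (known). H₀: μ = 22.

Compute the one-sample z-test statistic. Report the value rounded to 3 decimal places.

test statistic = -2.197

SE = σ/√n = 12/√32 = 2.1213
z = (x̄−μ₀)/SE = (17.34−22)/2.1213 = -2.1967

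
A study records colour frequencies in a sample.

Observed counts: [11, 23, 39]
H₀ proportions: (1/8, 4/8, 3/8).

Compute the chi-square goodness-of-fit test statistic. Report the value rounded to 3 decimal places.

test statistic = 10.315

n = 73; E_i = n·p_i = [9.12, 36.50, 27.38]
χ² = (11−9.12)²/9.12 + (23−36.50)²/36.50 + (39−27.38)²/27.38 = 10.3151
df = 2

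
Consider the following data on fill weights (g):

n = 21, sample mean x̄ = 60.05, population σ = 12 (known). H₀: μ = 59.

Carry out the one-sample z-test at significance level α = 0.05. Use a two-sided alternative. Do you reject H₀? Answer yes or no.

reject H₀: no

SE = σ/√n = 12/√21 = 2.6186
z = (x̄−μ₀)/SE = (60.05−59)/2.6186 = 0.4010
p-value (two-sided) = 0.68844
At α=0.05: p ≥ α → fail to reject H₀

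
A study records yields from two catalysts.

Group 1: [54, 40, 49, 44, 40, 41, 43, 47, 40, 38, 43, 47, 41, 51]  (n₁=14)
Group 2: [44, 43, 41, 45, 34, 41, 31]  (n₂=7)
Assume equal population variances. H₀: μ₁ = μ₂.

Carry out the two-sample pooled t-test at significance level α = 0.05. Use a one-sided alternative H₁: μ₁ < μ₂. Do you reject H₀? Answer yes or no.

x̄₁=44.143, s₁=4.769, n₁=14
x̄₂=39.857, s₂=5.305, n₂=7
s_p² = [13·4.769² + 6·5.305²]/19 = 24.4511
SE = √(s_p²·(1/14+1/7)) = 2.2890
t = (44.143−39.857)/2.2890 = 1.8723
df = 19
p-value (one-sided, H₁ less) = 0.96168
At α=0.05: p ≥ α → fail to reject H₀

reject H₀: no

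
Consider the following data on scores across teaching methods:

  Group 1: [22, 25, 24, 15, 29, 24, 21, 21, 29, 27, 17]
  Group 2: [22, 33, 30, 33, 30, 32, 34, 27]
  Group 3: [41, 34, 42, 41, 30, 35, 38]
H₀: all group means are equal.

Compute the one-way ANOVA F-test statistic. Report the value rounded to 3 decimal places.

Group means [23.09, 30.12, 37.29], grand mean 29.077
SSB = Σnᵢ(x̄ᵢ−x̄)² = 874.633; SSW = ΣΣ(x−x̄ᵢ)² = 433.213
MSB = 874.633/2 = 437.3167; MSW = 433.213/23 = 18.8353
F = MSB/MSW = 23.2179
df = (2, 23)

test statistic = 23.218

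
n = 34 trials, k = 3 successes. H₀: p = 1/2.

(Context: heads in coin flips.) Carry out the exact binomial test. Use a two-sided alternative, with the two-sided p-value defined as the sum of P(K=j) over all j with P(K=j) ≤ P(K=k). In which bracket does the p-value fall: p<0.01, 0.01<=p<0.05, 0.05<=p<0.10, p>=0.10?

Exact binomial: n=34, k=3, p₀=1/2=0.5000
P(X=j) = C(n,j)·p₀^j·(1−p₀)^(n−j); p = Σ P(X=j) over j with P(X=j) ≤ P(X=3)
p-value (two-sided) = 0.00000
→ bracket: p<0.01

p-value bracket: p<0.01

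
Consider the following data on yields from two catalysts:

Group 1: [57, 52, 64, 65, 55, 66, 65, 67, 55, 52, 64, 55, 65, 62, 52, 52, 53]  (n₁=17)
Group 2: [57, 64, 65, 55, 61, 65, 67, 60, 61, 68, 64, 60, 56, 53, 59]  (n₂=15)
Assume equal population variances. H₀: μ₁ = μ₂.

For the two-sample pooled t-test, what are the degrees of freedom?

degrees of freedom = 30

df = n₁ + n₂ − 2 = 17 + 15 − 2 = 30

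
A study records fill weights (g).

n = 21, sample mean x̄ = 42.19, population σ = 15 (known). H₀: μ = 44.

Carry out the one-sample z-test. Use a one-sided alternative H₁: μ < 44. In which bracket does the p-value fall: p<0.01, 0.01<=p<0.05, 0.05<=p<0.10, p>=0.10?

SE = σ/√n = 15/√21 = 3.2733
z = (x̄−μ₀)/SE = (42.19−44)/3.2733 = -0.5530
p-value (one-sided, H₁ less) = 0.29014
→ bracket: p>=0.10

p-value bracket: p>=0.10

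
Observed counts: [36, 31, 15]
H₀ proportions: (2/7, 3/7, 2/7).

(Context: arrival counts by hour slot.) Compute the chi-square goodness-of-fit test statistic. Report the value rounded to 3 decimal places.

test statistic = 10.266

n = 82; E_i = n·p_i = [23.43, 35.14, 23.43]
χ² = (36−23.43)²/23.43 + (31−35.14)²/35.14 + (15−23.43)²/23.43 = 10.2663
df = 2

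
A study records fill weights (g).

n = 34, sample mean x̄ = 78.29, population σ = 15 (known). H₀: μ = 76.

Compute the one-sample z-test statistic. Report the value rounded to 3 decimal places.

test statistic = 0.890

SE = σ/√n = 15/√34 = 2.5725
z = (x̄−μ₀)/SE = (78.29−76)/2.5725 = 0.8902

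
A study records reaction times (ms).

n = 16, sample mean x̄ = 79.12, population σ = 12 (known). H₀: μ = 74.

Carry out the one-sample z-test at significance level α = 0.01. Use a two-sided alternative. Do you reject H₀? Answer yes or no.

SE = σ/√n = 12/√16 = 3.0000
z = (x̄−μ₀)/SE = (79.12−74)/3.0000 = 1.7067
p-value (two-sided) = 0.08788
At α=0.01: p ≥ α → fail to reject H₀

reject H₀: no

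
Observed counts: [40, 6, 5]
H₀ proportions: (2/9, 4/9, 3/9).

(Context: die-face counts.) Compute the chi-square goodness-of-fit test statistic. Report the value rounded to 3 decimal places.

test statistic = 93.235

n = 51; E_i = n·p_i = [11.33, 22.67, 17.00]
χ² = (40−11.33)²/11.33 + (6−22.67)²/22.67 + (5−17.00)²/17.00 = 93.2353
df = 2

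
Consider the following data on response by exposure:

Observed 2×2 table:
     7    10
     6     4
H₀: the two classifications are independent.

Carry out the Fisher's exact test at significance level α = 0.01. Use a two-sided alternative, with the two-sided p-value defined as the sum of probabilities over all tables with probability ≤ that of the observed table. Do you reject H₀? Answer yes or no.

Margins: r₁=17, r₂=10, c₁=13, c₂=14, n=27
p_obs = C(17,7)·C(10,6)/C(27,13); sum pmf over tables with pmf ≤ p_obs
p-value (two-sided) = 0.44007
At α=0.01: p ≥ α → fail to reject H₀

reject H₀: no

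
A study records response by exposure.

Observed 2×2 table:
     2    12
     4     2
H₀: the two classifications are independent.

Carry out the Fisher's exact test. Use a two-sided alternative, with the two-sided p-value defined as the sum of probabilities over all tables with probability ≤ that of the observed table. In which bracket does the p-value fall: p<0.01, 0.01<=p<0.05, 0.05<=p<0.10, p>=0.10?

Margins: r₁=14, r₂=6, c₁=6, c₂=14, n=20
p_obs = C(14,2)·C(6,4)/C(20,6); sum pmf over tables with pmf ≤ p_obs
p-value (two-sided) = 0.03741
→ bracket: 0.01<=p<0.05

p-value bracket: 0.01<=p<0.05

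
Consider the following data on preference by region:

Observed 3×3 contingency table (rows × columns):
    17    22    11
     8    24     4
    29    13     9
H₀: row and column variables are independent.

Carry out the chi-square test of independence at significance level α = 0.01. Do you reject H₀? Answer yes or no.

reject H₀: yes

Row totals [50, 36, 51], col totals [54, 59, 24], n=137
χ² = (17−19.71)²/19.71 + (22−21.53)²/21.53 + (11−8.76)²/8.76 + (8−14.19)²/14.19 + (24−15.50)²/15.50 + (4−6.31)²/6.31 + (29−20.10)²/20.10 + (13−21.96)²/21.96 + (9−8.93)²/8.93 = 16.7524
df = 4
p-value (upper-tail) = 0.00216
At α=0.01: p < α → reject H₀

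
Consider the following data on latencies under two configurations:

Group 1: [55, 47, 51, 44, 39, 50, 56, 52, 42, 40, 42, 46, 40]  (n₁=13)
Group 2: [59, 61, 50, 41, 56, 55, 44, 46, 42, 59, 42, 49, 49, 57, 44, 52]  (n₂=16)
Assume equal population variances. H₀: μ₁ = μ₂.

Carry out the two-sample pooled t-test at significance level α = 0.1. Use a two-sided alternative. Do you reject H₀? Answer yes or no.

reject H₀: no

x̄₁=46.462, s₁=5.868, n₁=13
x̄₂=50.375, s₂=6.801, n₂=16
s_p² = [12·5.868² + 15·6.801²]/27 = 40.9993
SE = √(s_p²·(1/13+1/16)) = 2.3909
t = (46.462−50.375)/2.3909 = -1.6368
df = 27
p-value (two-sided) = 0.11327
At α=0.1: p ≥ α → fail to reject H₀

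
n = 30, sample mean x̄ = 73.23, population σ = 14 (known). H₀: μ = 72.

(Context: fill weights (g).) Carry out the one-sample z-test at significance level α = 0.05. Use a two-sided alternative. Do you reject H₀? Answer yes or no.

SE = σ/√n = 14/√30 = 2.5560
z = (x̄−μ₀)/SE = (73.23−72)/2.5560 = 0.4812
p-value (two-sided) = 0.63036
At α=0.05: p ≥ α → fail to reject H₀

reject H₀: no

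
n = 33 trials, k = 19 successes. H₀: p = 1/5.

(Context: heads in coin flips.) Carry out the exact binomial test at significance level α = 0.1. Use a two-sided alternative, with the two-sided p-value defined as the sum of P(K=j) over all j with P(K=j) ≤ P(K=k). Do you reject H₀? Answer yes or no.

reject H₀: yes

Exact binomial: n=33, k=19, p₀=1/5=0.2000
P(X=j) = C(n,j)·p₀^j·(1−p₀)^(n−j); p = Σ P(X=j) over j with P(X=j) ≤ P(X=19)
p-value (two-sided) = 0.00000
At α=0.1: p < α → reject H₀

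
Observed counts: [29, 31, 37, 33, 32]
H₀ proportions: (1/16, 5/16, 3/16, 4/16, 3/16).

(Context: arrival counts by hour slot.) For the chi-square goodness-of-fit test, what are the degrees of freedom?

df = k − 1 = 5 − 1 = 4

degrees of freedom = 4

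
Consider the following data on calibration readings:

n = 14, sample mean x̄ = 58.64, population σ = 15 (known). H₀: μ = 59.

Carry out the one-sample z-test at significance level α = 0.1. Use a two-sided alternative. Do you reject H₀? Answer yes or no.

reject H₀: no

SE = σ/√n = 15/√14 = 4.0089
z = (x̄−μ₀)/SE = (58.64−59)/4.0089 = -0.0898
p-value (two-sided) = 0.92845
At α=0.1: p ≥ α → fail to reject H₀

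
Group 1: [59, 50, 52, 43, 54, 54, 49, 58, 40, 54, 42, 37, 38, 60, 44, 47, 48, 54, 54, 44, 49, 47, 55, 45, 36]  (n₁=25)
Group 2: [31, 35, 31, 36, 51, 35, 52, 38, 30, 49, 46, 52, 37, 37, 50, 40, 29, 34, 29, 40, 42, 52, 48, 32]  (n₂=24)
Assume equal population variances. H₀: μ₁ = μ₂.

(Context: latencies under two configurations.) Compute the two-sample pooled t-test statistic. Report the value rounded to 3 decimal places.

x̄₁=48.520, s₁=6.899, n₁=25
x̄₂=39.833, s₂=8.154, n₂=24
s_p² = [24·6.899² + 23·8.154²]/47 = 56.8420
SE = √(s_p²·(1/25+1/24)) = 2.1546
t = (48.520−39.833)/2.1546 = 4.0318
df = 47

test statistic = 4.032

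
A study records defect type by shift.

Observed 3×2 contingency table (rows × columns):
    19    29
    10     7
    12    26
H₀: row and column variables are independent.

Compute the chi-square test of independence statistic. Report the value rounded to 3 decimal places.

Row totals [48, 17, 38], col totals [41, 62], n=103
χ² = (19−19.11)²/19.11 + (29−28.89)²/28.89 + (10−6.77)²/6.77 + (7−10.23)²/10.23 + (12−15.13)²/15.13 + (26−22.87)²/22.87 = 3.6404
df = 2

test statistic = 3.640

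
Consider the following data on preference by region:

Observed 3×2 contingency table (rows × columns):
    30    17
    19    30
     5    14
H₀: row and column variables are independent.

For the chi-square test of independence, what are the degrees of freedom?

degrees of freedom = 2

df = (r−1)(c−1) = (3−1)·(2−1) = 2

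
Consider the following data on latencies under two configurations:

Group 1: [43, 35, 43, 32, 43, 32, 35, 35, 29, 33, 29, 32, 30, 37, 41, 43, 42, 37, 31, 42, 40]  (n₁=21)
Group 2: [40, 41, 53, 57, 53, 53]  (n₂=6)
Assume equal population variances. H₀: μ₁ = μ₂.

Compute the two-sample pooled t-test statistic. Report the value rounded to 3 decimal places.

test statistic = -5.066

x̄₁=36.381, s₁=5.133, n₁=21
x̄₂=49.500, s₂=7.148, n₂=6
s_p² = [20·5.133² + 5·7.148²]/25 = 31.2981
SE = √(s_p²·(1/21+1/6)) = 2.5897
t = (36.381−49.500)/2.5897 = -5.0658
df = 25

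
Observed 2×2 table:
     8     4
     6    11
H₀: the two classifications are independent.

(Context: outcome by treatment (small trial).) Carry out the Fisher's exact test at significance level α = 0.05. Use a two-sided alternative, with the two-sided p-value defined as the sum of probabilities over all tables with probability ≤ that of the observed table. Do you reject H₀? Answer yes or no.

Margins: r₁=12, r₂=17, c₁=14, c₂=15, n=29
p_obs = C(12,8)·C(17,6)/C(29,14); sum pmf over tables with pmf ≤ p_obs
p-value (two-sided) = 0.13942
At α=0.05: p ≥ α → fail to reject H₀

reject H₀: no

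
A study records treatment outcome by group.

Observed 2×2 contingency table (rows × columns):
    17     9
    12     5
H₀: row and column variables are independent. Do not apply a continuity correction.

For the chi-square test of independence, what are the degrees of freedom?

df = (r−1)(c−1) = (2−1)·(2−1) = 1

degrees of freedom = 1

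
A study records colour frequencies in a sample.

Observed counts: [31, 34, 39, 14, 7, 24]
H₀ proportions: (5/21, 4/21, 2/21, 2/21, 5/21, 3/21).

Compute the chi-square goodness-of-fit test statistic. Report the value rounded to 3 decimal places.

test statistic = 68.258

n = 149; E_i = n·p_i = [35.48, 28.38, 14.19, 14.19, 35.48, 21.29]
χ² = (31−35.48)²/35.48 + (34−28.38)²/28.38 + (39−14.19)²/14.19 + (14−14.19)²/14.19 + (7−35.48)²/35.48 + (24−21.29)²/21.29 = 68.2584
df = 5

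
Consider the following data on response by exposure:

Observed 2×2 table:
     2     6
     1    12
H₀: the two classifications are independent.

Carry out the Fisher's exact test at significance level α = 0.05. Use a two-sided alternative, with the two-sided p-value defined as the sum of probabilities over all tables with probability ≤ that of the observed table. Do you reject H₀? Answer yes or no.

Margins: r₁=8, r₂=13, c₁=3, c₂=18, n=21
p_obs = C(8,2)·C(13,1)/C(21,3); sum pmf over tables with pmf ≤ p_obs
p-value (two-sided) = 0.53083
At α=0.05: p ≥ α → fail to reject H₀

reject H₀: no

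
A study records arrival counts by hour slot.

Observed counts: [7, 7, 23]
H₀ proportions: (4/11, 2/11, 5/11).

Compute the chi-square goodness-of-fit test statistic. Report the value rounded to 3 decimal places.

n = 37; E_i = n·p_i = [13.45, 6.73, 16.82]
χ² = (7−13.45)²/13.45 + (7−6.73)²/6.73 + (23−16.82)²/16.82 = 5.3797
df = 2

test statistic = 5.380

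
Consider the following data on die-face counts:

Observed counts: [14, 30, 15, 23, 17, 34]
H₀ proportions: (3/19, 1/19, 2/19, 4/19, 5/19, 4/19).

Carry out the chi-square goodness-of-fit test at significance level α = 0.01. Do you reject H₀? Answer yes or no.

reject H₀: yes

n = 133; E_i = n·p_i = [21.00, 7.00, 14.00, 28.00, 35.00, 28.00]
χ² = (14−21.00)²/21.00 + (30−7.00)²/7.00 + (15−14.00)²/14.00 + (23−28.00)²/28.00 + (17−35.00)²/35.00 + (34−28.00)²/28.00 = 89.4119
df = 5
p-value (upper-tail) = 0.00000
At α=0.01: p < α → reject H₀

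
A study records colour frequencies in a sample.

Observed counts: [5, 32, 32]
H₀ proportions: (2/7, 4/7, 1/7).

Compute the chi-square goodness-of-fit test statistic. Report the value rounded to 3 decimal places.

n = 69; E_i = n·p_i = [19.71, 39.43, 9.86]
χ² = (5−19.71)²/19.71 + (32−39.43)²/39.43 + (32−9.86)²/9.86 = 62.1232
df = 2

test statistic = 62.123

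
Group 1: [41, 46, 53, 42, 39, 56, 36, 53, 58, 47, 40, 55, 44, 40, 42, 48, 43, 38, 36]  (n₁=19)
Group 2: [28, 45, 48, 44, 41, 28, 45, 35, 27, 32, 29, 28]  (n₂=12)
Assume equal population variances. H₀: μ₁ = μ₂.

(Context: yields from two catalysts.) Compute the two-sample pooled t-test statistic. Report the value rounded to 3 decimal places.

test statistic = 3.384

x̄₁=45.105, s₁=6.943, n₁=19
x̄₂=35.833, s₂=8.167, n₂=12
s_p² = [18·6.943² + 11·8.167²]/29 = 55.2226
SE = √(s_p²·(1/19+1/12)) = 2.7401
t = (45.105−35.833)/2.7401 = 3.3837
df = 29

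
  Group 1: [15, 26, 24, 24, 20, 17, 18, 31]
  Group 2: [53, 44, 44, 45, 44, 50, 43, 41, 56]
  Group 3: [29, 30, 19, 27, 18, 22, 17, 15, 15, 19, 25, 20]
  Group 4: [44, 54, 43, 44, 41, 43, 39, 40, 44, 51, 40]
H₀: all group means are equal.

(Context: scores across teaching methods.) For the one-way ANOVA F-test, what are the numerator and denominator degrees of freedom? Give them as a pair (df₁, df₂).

degrees of freedom = [3, 36]

k = 4 groups, N = 40 total
df = (k−1, N−k) = (4−1, 40−4) = (3, 36)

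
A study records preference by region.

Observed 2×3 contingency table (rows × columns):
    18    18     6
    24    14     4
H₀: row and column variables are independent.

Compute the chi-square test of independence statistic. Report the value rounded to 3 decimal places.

test statistic = 1.757

Row totals [42, 42], col totals [42, 32, 10], n=84
χ² = (18−21.00)²/21.00 + (18−16.00)²/16.00 + (6−5.00)²/5.00 + (24−21.00)²/21.00 + (14−16.00)²/16.00 + (4−5.00)²/5.00 = 1.7571
df = 2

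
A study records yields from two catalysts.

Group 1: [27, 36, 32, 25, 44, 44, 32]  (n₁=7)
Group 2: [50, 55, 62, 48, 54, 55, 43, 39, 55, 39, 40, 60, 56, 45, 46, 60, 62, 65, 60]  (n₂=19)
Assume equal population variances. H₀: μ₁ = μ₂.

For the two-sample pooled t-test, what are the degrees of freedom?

df = n₁ + n₂ − 2 = 7 + 19 − 2 = 24

degrees of freedom = 24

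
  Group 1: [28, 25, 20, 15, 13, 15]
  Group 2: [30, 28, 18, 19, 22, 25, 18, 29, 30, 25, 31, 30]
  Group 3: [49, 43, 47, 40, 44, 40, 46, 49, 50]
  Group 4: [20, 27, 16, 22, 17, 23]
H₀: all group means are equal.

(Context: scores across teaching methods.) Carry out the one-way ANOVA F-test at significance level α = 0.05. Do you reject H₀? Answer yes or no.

Group means [19.33, 25.42, 45.33, 20.83], grand mean 28.909
SSB = Σnᵢ(x̄ᵢ−x̄)² = 3515.644; SSW = ΣΣ(x−x̄ᵢ)² = 661.083
MSB = 3515.644/3 = 1171.8813; MSW = 661.083/29 = 22.7960
F = MSB/MSW = 51.4074
df = (3, 29)
p-value (upper-tail) = 0.00000
At α=0.05: p < α → reject H₀

reject H₀: yes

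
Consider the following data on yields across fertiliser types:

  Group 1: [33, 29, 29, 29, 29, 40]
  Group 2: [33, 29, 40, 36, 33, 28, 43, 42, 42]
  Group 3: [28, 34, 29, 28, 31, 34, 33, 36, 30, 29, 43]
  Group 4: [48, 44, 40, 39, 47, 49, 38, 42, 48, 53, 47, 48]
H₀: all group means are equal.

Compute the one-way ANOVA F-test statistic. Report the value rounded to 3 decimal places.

Group means [31.50, 36.22, 32.27, 45.25], grand mean 37.184
SSB = Σnᵢ(x̄ᵢ−x̄)² = 1248.223; SSW = ΣΣ(x−x̄ᵢ)² = 801.487
MSB = 1248.223/3 = 416.0744; MSW = 801.487/34 = 23.5732
F = MSB/MSW = 17.6503
df = (3, 34)

test statistic = 17.650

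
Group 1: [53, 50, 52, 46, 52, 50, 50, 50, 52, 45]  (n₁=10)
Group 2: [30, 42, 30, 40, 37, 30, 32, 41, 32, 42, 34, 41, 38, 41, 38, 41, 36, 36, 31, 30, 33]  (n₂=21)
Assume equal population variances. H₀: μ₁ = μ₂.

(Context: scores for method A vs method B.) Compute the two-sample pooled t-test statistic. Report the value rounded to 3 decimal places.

test statistic = 9.054

x̄₁=50.000, s₁=2.625, n₁=10
x̄₂=35.952, s₂=4.533, n₂=21
s_p² = [9·2.625² + 20·4.533²]/29 = 16.3087
SE = √(s_p²·(1/10+1/21)) = 1.5516
t = (50.000−35.952)/1.5516 = 9.0536
df = 29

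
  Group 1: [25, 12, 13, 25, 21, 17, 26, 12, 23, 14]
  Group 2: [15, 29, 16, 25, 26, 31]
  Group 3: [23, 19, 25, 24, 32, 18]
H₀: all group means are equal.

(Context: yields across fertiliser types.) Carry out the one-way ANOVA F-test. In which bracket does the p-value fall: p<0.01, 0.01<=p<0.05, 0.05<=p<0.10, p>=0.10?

p-value bracket: p>=0.10

Group means [18.80, 23.67, 23.50], grand mean 21.409
SSB = Σnᵢ(x̄ᵢ−x̄)² = 124.885; SSW = ΣΣ(x−x̄ᵢ)² = 652.433
MSB = 124.885/2 = 62.4424; MSW = 652.433/19 = 34.3386
F = MSB/MSW = 1.8184
df = (2, 19)
p-value (upper-tail) = 0.18941
→ bracket: p>=0.10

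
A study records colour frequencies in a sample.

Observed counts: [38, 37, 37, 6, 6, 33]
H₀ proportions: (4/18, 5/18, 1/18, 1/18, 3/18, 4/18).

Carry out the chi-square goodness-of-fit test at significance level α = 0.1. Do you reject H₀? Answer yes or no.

n = 157; E_i = n·p_i = [34.89, 43.61, 8.72, 8.72, 26.17, 34.89]
χ² = (38−34.89)²/34.89 + (37−43.61)²/43.61 + (37−8.72)²/8.72 + (6−8.72)²/8.72 + (6−26.17)²/26.17 + (33−34.89)²/34.89 = 109.4516
df = 5
p-value (upper-tail) = 0.00000
At α=0.1: p < α → reject H₀

reject H₀: yes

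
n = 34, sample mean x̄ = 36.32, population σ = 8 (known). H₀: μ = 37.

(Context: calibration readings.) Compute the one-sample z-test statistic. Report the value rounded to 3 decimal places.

test statistic = -0.496

SE = σ/√n = 8/√34 = 1.3720
z = (x̄−μ₀)/SE = (36.32−37)/1.3720 = -0.4956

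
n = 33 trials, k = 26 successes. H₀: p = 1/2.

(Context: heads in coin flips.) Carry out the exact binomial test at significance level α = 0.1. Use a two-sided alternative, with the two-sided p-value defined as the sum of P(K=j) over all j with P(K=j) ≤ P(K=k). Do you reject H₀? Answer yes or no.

reject H₀: yes

Exact binomial: n=33, k=26, p₀=1/2=0.5000
P(X=j) = C(n,j)·p₀^j·(1−p₀)^(n−j); p = Σ P(X=j) over j with P(X=j) ≤ P(X=26)
p-value (two-sided) = 0.00132
At α=0.1: p < α → reject H₀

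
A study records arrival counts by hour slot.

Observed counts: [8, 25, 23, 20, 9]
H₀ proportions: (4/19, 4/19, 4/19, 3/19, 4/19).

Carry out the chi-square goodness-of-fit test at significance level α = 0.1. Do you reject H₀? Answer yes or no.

reject H₀: yes

n = 85; E_i = n·p_i = [17.89, 17.89, 17.89, 13.42, 17.89]
χ² = (8−17.89)²/17.89 + (25−17.89)²/17.89 + (23−17.89)²/17.89 + (20−13.42)²/13.42 + (9−17.89)²/17.89 = 17.3951
df = 4
p-value (upper-tail) = 0.00162
At α=0.1: p < α → reject H₀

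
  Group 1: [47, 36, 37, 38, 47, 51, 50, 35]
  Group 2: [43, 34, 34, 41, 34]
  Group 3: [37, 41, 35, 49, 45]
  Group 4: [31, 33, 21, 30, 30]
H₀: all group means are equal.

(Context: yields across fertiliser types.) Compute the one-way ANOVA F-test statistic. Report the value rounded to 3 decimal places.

test statistic = 6.562

Group means [42.62, 37.20, 41.40, 29.00], grand mean 38.217
SSB = Σnᵢ(x̄ᵢ−x̄)² = 636.038; SSW = ΣΣ(x−x̄ᵢ)² = 613.875
MSB = 636.038/3 = 212.0127; MSW = 613.875/19 = 32.3092
F = MSB/MSW = 6.5620
df = (3, 19)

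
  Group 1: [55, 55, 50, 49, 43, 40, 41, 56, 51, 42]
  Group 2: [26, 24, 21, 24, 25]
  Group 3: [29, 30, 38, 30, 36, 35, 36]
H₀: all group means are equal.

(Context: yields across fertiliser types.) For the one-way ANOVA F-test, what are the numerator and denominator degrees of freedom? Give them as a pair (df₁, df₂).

degrees of freedom = [2, 19]

k = 3 groups, N = 22 total
df = (k−1, N−k) = (3−1, 22−3) = (2, 19)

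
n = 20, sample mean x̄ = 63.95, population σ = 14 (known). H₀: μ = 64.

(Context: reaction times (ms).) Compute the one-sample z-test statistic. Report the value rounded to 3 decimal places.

SE = σ/√n = 14/√20 = 3.1305
z = (x̄−μ₀)/SE = (63.95−64)/3.1305 = -0.0160

test statistic = -0.016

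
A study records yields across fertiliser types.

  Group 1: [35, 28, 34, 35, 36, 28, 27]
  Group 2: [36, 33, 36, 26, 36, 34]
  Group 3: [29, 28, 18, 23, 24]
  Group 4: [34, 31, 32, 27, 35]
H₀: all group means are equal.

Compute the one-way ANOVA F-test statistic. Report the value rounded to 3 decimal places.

test statistic = 5.769

Group means [31.86, 33.50, 24.40, 31.80], grand mean 30.652
SSB = Σnᵢ(x̄ᵢ−x̄)² = 260.860; SSW = ΣΣ(x−x̄ᵢ)² = 286.357
MSB = 260.860/3 = 86.9534; MSW = 286.357/19 = 15.0714
F = MSB/MSW = 5.7694
df = (3, 19)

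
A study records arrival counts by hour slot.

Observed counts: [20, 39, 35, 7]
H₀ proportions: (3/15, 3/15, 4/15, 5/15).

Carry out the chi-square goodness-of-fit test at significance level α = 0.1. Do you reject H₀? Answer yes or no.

reject H₀: yes

n = 101; E_i = n·p_i = [20.20, 20.20, 26.93, 33.67]
χ² = (20−20.20)²/20.20 + (39−20.20)²/20.20 + (35−26.93)²/26.93 + (7−33.67)²/33.67 = 41.0371
df = 3
p-value (upper-tail) = 0.00000
At α=0.1: p < α → reject H₀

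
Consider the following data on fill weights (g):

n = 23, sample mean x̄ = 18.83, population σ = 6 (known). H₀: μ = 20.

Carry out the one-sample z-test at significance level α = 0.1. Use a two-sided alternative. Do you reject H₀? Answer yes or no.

reject H₀: no

SE = σ/√n = 6/√23 = 1.2511
z = (x̄−μ₀)/SE = (18.83−20)/1.2511 = -0.9352
p-value (two-sided) = 0.34969
At α=0.1: p ≥ α → fail to reject H₀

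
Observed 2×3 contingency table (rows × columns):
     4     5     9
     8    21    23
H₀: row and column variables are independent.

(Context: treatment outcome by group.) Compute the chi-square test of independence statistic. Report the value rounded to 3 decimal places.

test statistic = 1.034

Row totals [18, 52], col totals [12, 26, 32], n=70
χ² = (4−3.09)²/3.09 + (5−6.69)²/6.69 + (9−8.23)²/8.23 + (8−8.91)²/8.91 + (21−19.31)²/19.31 + (23−23.77)²/23.77 = 1.0342
df = 2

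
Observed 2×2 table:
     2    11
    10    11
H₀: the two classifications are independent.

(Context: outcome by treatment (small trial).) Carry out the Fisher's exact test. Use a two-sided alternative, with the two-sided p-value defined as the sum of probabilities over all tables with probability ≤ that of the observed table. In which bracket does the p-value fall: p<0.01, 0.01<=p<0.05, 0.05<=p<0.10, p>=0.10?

Margins: r₁=13, r₂=21, c₁=12, c₂=22, n=34
p_obs = C(13,2)·C(21,10)/C(34,12); sum pmf over tables with pmf ≤ p_obs
p-value (two-sided) = 0.07496
→ bracket: 0.05<=p<0.10

p-value bracket: 0.05<=p<0.10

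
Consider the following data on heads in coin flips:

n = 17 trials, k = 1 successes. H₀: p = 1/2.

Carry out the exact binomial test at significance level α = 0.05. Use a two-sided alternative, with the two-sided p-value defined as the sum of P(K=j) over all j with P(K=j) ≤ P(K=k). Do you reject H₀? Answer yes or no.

reject H₀: yes

Exact binomial: n=17, k=1, p₀=1/2=0.5000
P(X=j) = C(n,j)·p₀^j·(1−p₀)^(n−j); p = Σ P(X=j) over j with P(X=j) ≤ P(X=1)
p-value (two-sided) = 0.00027
At α=0.05: p < α → reject H₀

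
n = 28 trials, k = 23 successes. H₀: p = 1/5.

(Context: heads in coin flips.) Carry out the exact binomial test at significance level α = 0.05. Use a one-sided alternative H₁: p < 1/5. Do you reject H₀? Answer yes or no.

Exact binomial: n=28, k=23, p₀=1/5=0.2000
P(X≤23) from Σ C(n,i)·p₀^i·(1−p₀)^(n−i)
p-value (one-sided, H₁ less) = 1.00000
At α=0.05: p ≥ α → fail to reject H₀

reject H₀: no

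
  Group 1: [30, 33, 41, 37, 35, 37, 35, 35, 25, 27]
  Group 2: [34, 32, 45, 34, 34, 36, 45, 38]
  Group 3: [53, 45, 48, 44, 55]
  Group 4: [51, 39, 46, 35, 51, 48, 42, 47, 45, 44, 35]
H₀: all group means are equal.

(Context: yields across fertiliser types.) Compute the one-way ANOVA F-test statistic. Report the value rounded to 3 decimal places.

Group means [33.50, 37.25, 49.00, 43.91], grand mean 40.029
SSB = Σnᵢ(x̄ᵢ−x̄)² = 1056.061; SSW = ΣΣ(x−x̄ᵢ)² = 808.909
MSB = 1056.061/3 = 352.0205; MSW = 808.909/30 = 26.9636
F = MSB/MSW = 13.0554
df = (3, 30)

test statistic = 13.055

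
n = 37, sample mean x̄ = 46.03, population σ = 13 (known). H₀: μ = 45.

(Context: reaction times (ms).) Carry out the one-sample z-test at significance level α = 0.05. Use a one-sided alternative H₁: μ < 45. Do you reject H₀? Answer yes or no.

reject H₀: no

SE = σ/√n = 13/√37 = 2.1372
z = (x̄−μ₀)/SE = (46.03−45)/2.1372 = 0.4819
p-value (one-sided, H₁ less) = 0.68508
At α=0.05: p ≥ α → fail to reject H₀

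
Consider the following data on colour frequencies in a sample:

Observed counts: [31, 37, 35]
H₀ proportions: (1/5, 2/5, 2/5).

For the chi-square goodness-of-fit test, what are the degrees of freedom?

degrees of freedom = 2

df = k − 1 = 3 − 1 = 2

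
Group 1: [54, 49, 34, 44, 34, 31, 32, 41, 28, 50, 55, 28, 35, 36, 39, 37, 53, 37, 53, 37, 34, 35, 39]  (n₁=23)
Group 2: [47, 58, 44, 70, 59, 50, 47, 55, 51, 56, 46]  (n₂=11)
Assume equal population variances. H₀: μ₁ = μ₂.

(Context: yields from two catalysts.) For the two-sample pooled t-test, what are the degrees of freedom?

degrees of freedom = 32

df = n₁ + n₂ − 2 = 23 + 11 − 2 = 32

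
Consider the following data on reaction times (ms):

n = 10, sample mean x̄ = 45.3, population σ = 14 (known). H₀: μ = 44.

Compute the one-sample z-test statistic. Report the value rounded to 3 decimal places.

SE = σ/√n = 14/√10 = 4.4272
z = (x̄−μ₀)/SE = (45.3−44)/4.4272 = 0.2936

test statistic = 0.294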